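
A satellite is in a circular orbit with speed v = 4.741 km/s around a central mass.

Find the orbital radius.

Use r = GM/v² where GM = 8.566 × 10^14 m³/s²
v = 4.741 km/s = 4741 m/s
GM = 8.566 × 10^14 m³/s²
v² = 2.24771 × 10^7 m²/s²
r = GM/v² = (8.566 × 10^14) / (2.24771 × 10^7) = 3.81099 × 10^7 m ≈ 3.811 × 10^7 m

Final answer: 3.811 × 10^7 m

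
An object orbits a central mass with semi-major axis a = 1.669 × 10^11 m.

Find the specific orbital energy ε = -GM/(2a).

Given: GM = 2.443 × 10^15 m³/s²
a = 1.669 × 10^11 m
GM = 2.443 × 10^15 m³/s²
2a = 3.338 × 10^11 m
ε = −GM/(2a) = -7318.75 J/kg ≈ -7.319 kJ/kg

Final answer: -7.319 kJ/kg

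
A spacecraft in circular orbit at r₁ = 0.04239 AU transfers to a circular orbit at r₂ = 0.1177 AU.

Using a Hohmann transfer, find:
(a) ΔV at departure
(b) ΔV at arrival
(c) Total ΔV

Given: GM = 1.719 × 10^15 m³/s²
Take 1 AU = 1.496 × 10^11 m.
r₁ = 0.04239 AU = 6.34154 × 10^9 m
r₂ = 0.1177 AU = 1.76079 × 10^10 m
GM = 1.719 × 10^15 m³/s²
Transfer ellipse: a_t = (r₁ + r₂)/2 = 1.19747 × 10^10 m
Circular speed at r₁: v₁ = √(GM/r₁) = 520.643 m/s
Transfer speed at r₁ (periapsis): v₁ₜ = √(GM(2/r₁ − 1/a_t)) = 631.337 m/s
(a) ΔV₁ = v₁ₜ − v₁ = 110.694 m/s ≈ 110.7 m/s
Circular speed at r₂: v₂ = √(GM/r₂) = 312.452 m/s
Transfer speed at r₂ (apoapsis): v₂ₜ = √(GM(2/r₂ − 1/a_t)) = 227.378 m/s
(b) ΔV₂ = v₂ − v₂ₜ = 85.0744 m/s ≈ 85.07 m/s
(c) ΔV_total = ΔV₁ + ΔV₂ = 195.768 m/s ≈ 195.8 m/s

Final answer:
(a) ΔV₁ = 110.7 m/s
(b) ΔV₂ = 85.07 m/s
(c) ΔV_total = 195.8 m/s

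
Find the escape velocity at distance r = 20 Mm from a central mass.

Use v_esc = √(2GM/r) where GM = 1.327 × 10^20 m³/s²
r = 20 Mm = 2 × 10^7 m
GM = 1.327 × 10^20 m³/s²
2GM/r = 2 × (1.327 × 10^20) / (2 × 10^7) = 1.327 × 10^13 m²/s²
v_esc = √(2GM/r) = 3.6428 × 10^6 m/s ≈ 3643 km/s

Final answer: 3643 km/s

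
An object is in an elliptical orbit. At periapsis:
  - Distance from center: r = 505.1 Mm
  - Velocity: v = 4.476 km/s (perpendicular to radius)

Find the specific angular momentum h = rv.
r = 505.1 Mm = 5.051 × 10^8 m
v = 4.476 km/s = 4476 m/s
h = rv = 5.051 × 10^8 × 4476 = 2.26083 × 10^12 m²/s ≈ 2.261 × 10^12 m²/s

Final answer: h = 2.261 × 10^12 m²/s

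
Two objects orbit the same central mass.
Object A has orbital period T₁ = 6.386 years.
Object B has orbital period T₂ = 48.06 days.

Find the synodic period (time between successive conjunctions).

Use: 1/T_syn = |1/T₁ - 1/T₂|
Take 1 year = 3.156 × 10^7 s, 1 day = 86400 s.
T₁ = 6.386 years = 2.01542 × 10^8 s
T₂ = 48.06 days = 4.15238 × 10^6 s
1/T₁ = 4.96174 × 10^-9 s⁻¹
1/T₂ = 2.40826 × 10^-7 s⁻¹
|1/T₁ − 1/T₂| = 2.35864 × 10^-7 s⁻¹
T_syn = 1 / |1/T₁ − 1/T₂| = 4.23974 × 10^6 s ≈ 49.07 days

Final answer: T_syn = 49.07 days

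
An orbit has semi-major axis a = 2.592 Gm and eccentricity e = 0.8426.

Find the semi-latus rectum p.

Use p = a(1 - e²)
a = 2.592 Gm = 2.592 × 10^9 m
e = 0.8426,  e² = 0.709975,  1 − e² = 0.290025
p = a(1 − e²) = 2.592 × 10^9 m × 0.290025 = 7.51745 × 10^8 m ≈ 751.7 Mm

Final answer: p = 751.7 Mm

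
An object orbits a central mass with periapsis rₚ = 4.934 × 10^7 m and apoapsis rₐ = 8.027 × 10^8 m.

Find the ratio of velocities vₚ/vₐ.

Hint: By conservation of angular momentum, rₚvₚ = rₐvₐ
rₚ = 4.934 × 10^7 m
rₐ = 8.027 × 10^8 m
rₚvₚ = rₐvₐ  ⇒  vₚ/vₐ = rₐ/rₚ
vₚ/vₐ = (8.027 × 10^8) / (4.934 × 10^7) = 16.2687

Final answer: vₚ/vₐ = 16.27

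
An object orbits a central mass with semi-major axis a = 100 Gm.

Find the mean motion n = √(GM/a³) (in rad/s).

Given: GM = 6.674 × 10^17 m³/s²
a = 100 Gm = 1 × 10^11 m
GM = 6.674 × 10^17 m³/s²
a³ = 1 × 10^33 m³
GM/a³ = (6.674 × 10^17) / (1 × 10^33) = 6.674 × 10^-16 s⁻²
n = √(GM/a³) = 2.58341 × 10^-8 rad/s ≈ 2.583 × 10^-8 rad/s

Final answer: n = 2.583 × 10^-8 rad/s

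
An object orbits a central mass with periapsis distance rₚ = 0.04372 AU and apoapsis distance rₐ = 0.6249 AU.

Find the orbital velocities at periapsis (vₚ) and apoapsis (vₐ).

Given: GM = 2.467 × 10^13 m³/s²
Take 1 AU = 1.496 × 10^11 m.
rₚ = 0.04372 AU = 6.54051 × 10^9 m
rₐ = 0.6249 AU = 9.3485 × 10^10 m
GM = 2.467 × 10^13 m³/s²
a = (rₚ + rₐ)/2 = 5.00128 × 10^10 m
Vis-viva: v² = GM (2/r − 1/a)
vₚ² = 2.467 × 10^13 × (3.05786 × 10^-10 − 1.99949 × 10^-11) = 7050.48 m²/s²
vₚ = 83.9671 m/s ≈ 83.97 m/s
vₐ² = 2.467 × 10^13 × (2.13938 × 10^-11 − 1.99949 × 10^-11) = 34.511 m²/s²
vₐ = 5.87461 m/s ≈ 5.875 m/s

Final answer: vₚ = 83.97 m/s, vₐ = 5.875 m/s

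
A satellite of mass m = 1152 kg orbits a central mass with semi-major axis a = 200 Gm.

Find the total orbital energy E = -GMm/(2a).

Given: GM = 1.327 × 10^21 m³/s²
a = 200 Gm = 2 × 10^11 m
GM = 1.327 × 10^21 m³/s²
2a = 4 × 10^11 m
GMm = 1.327 × 10^21 × 1152 = 1.5287 × 10^24 m³·kg/s²
E = −GMm/(2a) = -3.82176 × 10^12 J ≈ -3.822 TJ

Final answer: -3.822 TJ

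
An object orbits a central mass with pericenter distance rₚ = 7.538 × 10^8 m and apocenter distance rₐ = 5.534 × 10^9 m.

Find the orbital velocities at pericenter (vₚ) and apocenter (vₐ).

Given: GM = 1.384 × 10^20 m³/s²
rₚ = 7.538 × 10^8 m
rₐ = 5.534 × 10^9 m
GM = 1.384 × 10^20 m³/s²
a = (rₚ + rₐ)/2 = 3.1439 × 10^9 m
Vis-viva: v² = GM (2/r − 1/a)
vₚ² = 1.384 × 10^20 × (2.65322 × 10^-9 − 3.18076 × 10^-10) = 3.23184 × 10^11 m²/s²
vₚ = 568493 m/s ≈ 568.5 km/s
vₐ² = 1.384 × 10^20 × (3.61402 × 10^-10 − 3.18076 × 10^-10) = 5.99631 × 10^9 m²/s²
vₐ = 77435.9 m/s ≈ 77.44 km/s

Final answer: vₚ = 568.5 km/s, vₐ = 77.44 km/s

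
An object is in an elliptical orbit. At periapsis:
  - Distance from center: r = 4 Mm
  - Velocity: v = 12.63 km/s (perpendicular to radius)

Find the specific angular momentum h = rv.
r = 4 Mm = 4 × 10^6 m
v = 12.63 km/s = 12630 m/s
h = rv = 4 × 10^6 × 12630 = 5.052 × 10^10 m²/s ≈ 5.052 × 10^10 m²/s

Final answer: h = 5.052 × 10^10 m²/s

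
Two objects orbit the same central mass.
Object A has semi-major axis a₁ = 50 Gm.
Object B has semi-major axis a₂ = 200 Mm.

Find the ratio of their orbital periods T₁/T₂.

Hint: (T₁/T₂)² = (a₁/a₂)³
a₁ = 50 Gm = 5 × 10^10 m
a₂ = 200 Mm = 2 × 10^8 m
a₁/a₂ = 250
T₁/T₂ = (a₁/a₂)^(3/2) = (250)^1.5 = 3952.85

Final answer: T₁/T₂ = 3953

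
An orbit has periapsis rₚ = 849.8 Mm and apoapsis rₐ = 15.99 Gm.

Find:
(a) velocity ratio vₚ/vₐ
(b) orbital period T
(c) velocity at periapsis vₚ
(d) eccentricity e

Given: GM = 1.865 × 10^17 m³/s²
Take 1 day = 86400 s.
rₚ = 849.8 Mm = 8.498 × 10^8 m
rₐ = 15.99 Gm = 1.599 × 10^10 m
GM = 1.865 × 10^17 m³/s²
a = (rₚ + rₐ)/2 = 8.4199 × 10^9 m
e = (rₐ − rₚ)/(rₐ + rₚ) = (1.51402 × 10^10) / (1.68398 × 10^10) = 0.899072
(a) vₚ/vₐ = rₐ/rₚ (angular momentum) = (1.599 × 10^10) / (8.498 × 10^8) = 18.8162 ≈ 18.82
(b) a³ = 5.96926 × 10^29 m³;  T = 2π √(a³/GM) = 2π × 1.78904 × 10^6 s = 1.12409 × 10^7 s ≈ 130.1 days
(c) vₚ² = GM (2/rₚ − 1/a) = 1.865 × 10^17 × (2.35349 × 10^-9 − 1.18766 × 10^-10) = 4.16777 × 10^8 m²/s²;  vₚ = 20415.1 m/s ≈ 20.42 km/s
(d) e = 0.899072 ≈ 0.8991

Final answer:
(a) velocity ratio vₚ/vₐ = 18.82
(b) orbital period T = 130.1 days
(c) velocity at periapsis vₚ = 20.42 km/s
(d) eccentricity e = 0.8991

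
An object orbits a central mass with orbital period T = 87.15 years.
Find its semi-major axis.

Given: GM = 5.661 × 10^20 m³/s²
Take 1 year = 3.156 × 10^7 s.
T = 87.15 years = 2.75045 × 10^9 s
GM = 5.661 × 10^20 m³/s²
Kepler's third law: a³ = GM T² / (4π²)
T² = 7.565 × 10^18 s²
a³ = (5.661 × 10^20) × (7.565 × 10^18) / (4π²) = 1.08478 × 10^38 m³
a = (a³)^(1/3) = 4.76922 × 10^12 m ≈ 4.769 × 10^12 m

Final answer: 4.769 × 10^12 m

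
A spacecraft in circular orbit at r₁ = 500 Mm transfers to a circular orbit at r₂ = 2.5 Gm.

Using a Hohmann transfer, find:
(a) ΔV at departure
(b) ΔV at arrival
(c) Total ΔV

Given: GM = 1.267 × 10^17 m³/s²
r₁ = 500 Mm = 5 × 10^8 m
r₂ = 2.5 Gm = 2.5 × 10^9 m
GM = 1.267 × 10^17 m³/s²
Transfer ellipse: a_t = (r₁ + r₂)/2 = 1.5 × 10^9 m
Circular speed at r₁: v₁ = √(GM/r₁) = 15918.5 m/s
Transfer speed at r₁ (periapsis): v₁ₜ = √(GM(2/r₁ − 1/a_t)) = 20550.8 m/s
(a) ΔV₁ = v₁ₜ − v₁ = 4632.21 m/s ≈ 4.632 km/s
Circular speed at r₂: v₂ = √(GM/r₂) = 7118.99 m/s
Transfer speed at r₂ (apoapsis): v₂ₜ = √(GM(2/r₂ − 1/a_t)) = 4110.15 m/s
(b) ΔV₂ = v₂ − v₂ₜ = 3008.84 m/s ≈ 3.009 km/s
(c) ΔV_total = ΔV₁ + ΔV₂ = 7641.05 m/s ≈ 7.641 km/s

Final answer:
(a) ΔV₁ = 4.632 km/s
(b) ΔV₂ = 3.009 km/s
(c) ΔV_total = 7.641 km/s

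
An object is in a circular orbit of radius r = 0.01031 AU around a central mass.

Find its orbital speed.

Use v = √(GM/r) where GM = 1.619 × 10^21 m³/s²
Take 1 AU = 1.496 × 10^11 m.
r = 0.01031 AU = 1.54238 × 10^9 m
GM = 1.619 × 10^21 m³/s²
GM/r = (1.619 × 10^21) / (1.54238 × 10^9) = 1.04968 × 10^12 m²/s²
v = √(GM/r) = 1.02454 × 10^6 m/s ≈ 1025 km/s

Final answer: 1025 km/s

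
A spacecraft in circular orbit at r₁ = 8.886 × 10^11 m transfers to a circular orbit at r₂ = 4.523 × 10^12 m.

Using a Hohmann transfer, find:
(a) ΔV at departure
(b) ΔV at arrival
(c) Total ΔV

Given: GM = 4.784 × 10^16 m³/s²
r₁ = 8.886 × 10^11 m
r₂ = 4.523 × 10^12 m
GM = 4.784 × 10^16 m³/s²
Transfer ellipse: a_t = (r₁ + r₂)/2 = 2.7058 × 10^12 m
Circular speed at r₁: v₁ = √(GM/r₁) = 232.029 m/s
Transfer speed at r₁ (periapsis): v₁ₜ = √(GM(2/r₁ − 1/a_t)) = 299.991 m/s
(a) ΔV₁ = v₁ₜ − v₁ = 67.9617 m/s ≈ 67.96 m/s
Circular speed at r₂: v₂ = √(GM/r₂) = 102.845 m/s
Transfer speed at r₂ (apoapsis): v₂ₜ = √(GM(2/r₂ − 1/a_t)) = 58.9369 m/s
(b) ΔV₂ = v₂ − v₂ₜ = 43.9078 m/s ≈ 43.91 m/s
(c) ΔV_total = ΔV₁ + ΔV₂ = 111.87 m/s ≈ 111.9 m/s

Final answer:
(a) ΔV₁ = 67.96 m/s
(b) ΔV₂ = 43.91 m/s
(c) ΔV_total = 111.9 m/s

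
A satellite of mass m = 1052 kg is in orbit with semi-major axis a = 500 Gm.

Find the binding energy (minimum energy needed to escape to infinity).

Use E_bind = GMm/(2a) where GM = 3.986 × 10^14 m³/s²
a = 500 Gm = 5 × 10^11 m
GM = 3.986 × 10^14 m³/s²
m = 1052 kg
GMm = 3.986 × 10^14 × 1052 = 4.19327 × 10^17 m³·kg/s²
2a = 1 × 10^12 m
E_bind = GMm/(2a) = 419327 J ≈ 419.3 kJ

Final answer: 419.3 kJ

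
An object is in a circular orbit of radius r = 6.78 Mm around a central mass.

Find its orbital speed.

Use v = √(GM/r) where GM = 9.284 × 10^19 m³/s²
r = 6.78 Mm = 6.78 × 10^6 m
GM = 9.284 × 10^19 m³/s²
GM/r = (9.284 × 10^19) / (6.78 × 10^6) = 1.36932 × 10^13 m²/s²
v = √(GM/r) = 3.70043 × 10^6 m/s ≈ 3700 km/s

Final answer: 3700 km/s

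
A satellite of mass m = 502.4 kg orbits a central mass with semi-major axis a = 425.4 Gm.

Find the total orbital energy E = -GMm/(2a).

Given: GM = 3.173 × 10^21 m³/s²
a = 425.4 Gm = 4.254 × 10^11 m
GM = 3.173 × 10^21 m³/s²
2a = 8.508 × 10^11 m
GMm = 3.173 × 10^21 × 502.4 = 1.59412 × 10^24 m³·kg/s²
E = −GMm/(2a) = -1.87367 × 10^12 J ≈ -1.874 TJ

Final answer: -1.874 TJ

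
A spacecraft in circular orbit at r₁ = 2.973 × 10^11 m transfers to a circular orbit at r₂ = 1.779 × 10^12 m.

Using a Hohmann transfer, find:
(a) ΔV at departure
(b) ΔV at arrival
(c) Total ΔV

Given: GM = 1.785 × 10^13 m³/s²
r₁ = 2.973 × 10^11 m
r₂ = 1.779 × 10^12 m
GM = 1.785 × 10^13 m³/s²
Transfer ellipse: a_t = (r₁ + r₂)/2 = 1.03815 × 10^12 m
Circular speed at r₁: v₁ = √(GM/r₁) = 7.74857 m/s
Transfer speed at r₁ (periapsis): v₁ₜ = √(GM(2/r₁ − 1/a_t)) = 10.1433 m/s
(a) ΔV₁ = v₁ₜ − v₁ = 2.39474 m/s ≈ 2.395 m/s
Circular speed at r₂: v₂ = √(GM/r₂) = 3.16761 m/s
Transfer speed at r₂ (apoapsis): v₂ₜ = √(GM(2/r₂ − 1/a_t)) = 1.69511 m/s
(b) ΔV₂ = v₂ − v₂ₜ = 1.47249 m/s ≈ 1.472 m/s
(c) ΔV_total = ΔV₁ + ΔV₂ = 3.86723 m/s ≈ 3.867 m/s

Final answer:
(a) ΔV₁ = 2.395 m/s
(b) ΔV₂ = 1.472 m/s
(c) ΔV_total = 3.867 m/s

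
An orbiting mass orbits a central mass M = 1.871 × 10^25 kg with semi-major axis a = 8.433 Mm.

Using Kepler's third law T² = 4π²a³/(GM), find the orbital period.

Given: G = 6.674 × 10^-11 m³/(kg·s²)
M = 1.871 × 10^25 kg
GM = G × M = 6.674 × 10^-11 × 1.871 × 10^25 = 1.24871 × 10^15 m³/s²
a = 8.433 Mm = 8.433 × 10^6 m
a³ = 5.99717 × 10^20 m³
T = 2π √(a³/GM) = 2π √((5.99717 × 10^20) / (1.24871 × 10^15)) = 2π × 693.016 s
T = 4354.35 s ≈ 1.21 hours

Final answer: 1.21 hours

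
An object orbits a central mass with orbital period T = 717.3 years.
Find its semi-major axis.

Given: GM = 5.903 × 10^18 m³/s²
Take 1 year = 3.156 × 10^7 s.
T = 717.3 years = 2.2638 × 10^10 s
GM = 5.903 × 10^18 m³/s²
Kepler's third law: a³ = GM T² / (4π²)
T² = 5.12479 × 10^20 s²
a³ = (5.903 × 10^18) × (5.12479 × 10^20) / (4π²) = 7.66282 × 10^37 m³
a = (a³)^(1/3) = 4.24746 × 10^12 m ≈ 4.247 Tm

Final answer: 4.247 Tm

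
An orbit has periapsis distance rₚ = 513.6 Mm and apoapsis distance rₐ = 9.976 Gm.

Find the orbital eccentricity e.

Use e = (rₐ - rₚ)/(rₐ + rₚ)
rₚ = 513.6 Mm = 5.136 × 10^8 m
rₐ = 9.976 Gm = 9.976 × 10^9 m
rₐ − rₚ = 9.4624 × 10^9 m
rₐ + rₚ = 1.04896 × 10^10 m
e = (rₐ − rₚ)/(rₐ + rₚ) = 0.902074

Final answer: e = 0.9021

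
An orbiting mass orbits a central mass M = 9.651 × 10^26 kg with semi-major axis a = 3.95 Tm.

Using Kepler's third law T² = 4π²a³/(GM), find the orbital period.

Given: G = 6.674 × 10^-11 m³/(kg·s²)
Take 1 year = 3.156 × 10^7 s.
M = 9.651 × 10^26 kg
GM = G × M = 6.674 × 10^-11 × 9.651 × 10^26 = 6.44108 × 10^16 m³/s²
a = 3.95 Tm = 3.95 × 10^12 m
a³ = 6.16299 × 10^37 m³
T = 2π √(a³/GM) = 2π √((6.16299 × 10^37) / (6.44108 × 10^16)) = 2π × 3.09326 × 10^10 s
T = 1.94355 × 10^11 s ≈ 6158 years

Final answer: 6158 years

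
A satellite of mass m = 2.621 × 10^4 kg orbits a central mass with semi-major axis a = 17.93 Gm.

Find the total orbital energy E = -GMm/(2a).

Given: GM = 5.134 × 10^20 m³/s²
a = 17.93 Gm = 1.793 × 10^10 m
GM = 5.134 × 10^20 m³/s²
2a = 3.586 × 10^10 m
GMm = 5.134 × 10^20 × 26210 = 1.34562 × 10^25 m³·kg/s²
E = −GMm/(2a) = -3.75243 × 10^14 J ≈ -375.2 TJ

Final answer: -375.2 TJ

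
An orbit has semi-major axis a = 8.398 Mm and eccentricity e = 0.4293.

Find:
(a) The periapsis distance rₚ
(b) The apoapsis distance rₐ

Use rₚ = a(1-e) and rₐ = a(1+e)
a = 8.398 Mm = 8.398 × 10^6 m
e = 0.4293:  1 − e = 0.5707,  1 + e = 1.4293
(a) rₚ = a(1 − e) = 8.398 × 10^6 m × 0.5707 = 4.79274 × 10^6 m ≈ 4.793 Mm
(b) rₐ = a(1 + e) = 8.398 × 10^6 m × 1.4293 = 1.20033 × 10^7 m ≈ 12 Mm

Final answer:
(a) rₚ = 4.793 Mm
(b) rₐ = 12 Mm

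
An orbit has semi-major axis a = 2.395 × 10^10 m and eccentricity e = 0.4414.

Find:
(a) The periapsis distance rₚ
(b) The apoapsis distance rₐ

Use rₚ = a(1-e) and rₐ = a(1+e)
a = 2.395 × 10^10 m
e = 0.4414:  1 − e = 0.5586,  1 + e = 1.4414
(a) rₚ = a(1 − e) = 2.395 × 10^10 m × 0.5586 = 1.33785 × 10^10 m ≈ 1.338 × 10^10 m
(b) rₐ = a(1 + e) = 2.395 × 10^10 m × 1.4414 = 3.45215 × 10^10 m ≈ 3.452 × 10^10 m

Final answer:
(a) rₚ = 1.338 × 10^10 m
(b) rₐ = 3.452 × 10^10 m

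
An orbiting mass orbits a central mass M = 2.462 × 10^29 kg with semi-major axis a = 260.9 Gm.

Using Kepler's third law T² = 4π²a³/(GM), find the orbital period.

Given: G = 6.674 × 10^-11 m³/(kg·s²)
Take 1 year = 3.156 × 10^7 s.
M = 2.462 × 10^29 kg
GM = G × M = 6.674 × 10^-11 × 2.462 × 10^29 = 1.64314 × 10^19 m³/s²
a = 260.9 Gm = 2.609 × 10^11 m
a³ = 1.77592 × 10^34 m³
T = 2π √(a³/GM) = 2π √((1.77592 × 10^34) / (1.64314 × 10^19)) = 2π × 3.28756 × 10^7 s
T = 2.06564 × 10^8 s ≈ 6.545 years

Final answer: 6.545 years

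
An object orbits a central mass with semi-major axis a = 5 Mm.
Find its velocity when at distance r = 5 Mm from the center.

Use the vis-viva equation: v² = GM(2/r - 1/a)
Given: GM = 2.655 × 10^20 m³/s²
a = 5 Mm = 5 × 10^6 m
r = 5 Mm = 5 × 10^6 m
GM = 2.655 × 10^20 m³/s²
2/r − 1/a = 4 × 10^-7 − 2 × 10^-7 = 2 × 10^-7 m⁻¹
v² = GM (2/r − 1/a) = 5.31 × 10^13 m²/s²
v = 7.28697 × 10^6 m/s ≈ 7287 km/s

Final answer: 7287 km/s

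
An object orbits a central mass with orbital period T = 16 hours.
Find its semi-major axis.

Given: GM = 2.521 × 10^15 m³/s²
T = 16 hours = 57600 s
GM = 2.521 × 10^15 m³/s²
Kepler's third law: a³ = GM T² / (4π²)
T² = 3.31776 × 10^9 s²
a³ = (2.521 × 10^15) × (3.31776 × 10^9) / (4π²) = 2.11864 × 10^23 m³
a = (a³)^(1/3) = 5.96146 × 10^7 m ≈ 59.61 Mm

Final answer: 59.61 Mm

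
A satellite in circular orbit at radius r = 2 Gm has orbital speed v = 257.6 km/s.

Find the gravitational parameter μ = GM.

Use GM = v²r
r = 2 Gm = 2 × 10^9 m
v = 257.6 km/s = 257600 m/s
v² = 6.63578 × 10^10 m²/s²
GM = v²r = 6.63578 × 10^10 × 2 × 10^9 = 1.32716 × 10^20 m³/s²
GM ≈ 1.327 × 10^20 m³/s²

Final answer: GM = 1.327 × 10^20 m³/s²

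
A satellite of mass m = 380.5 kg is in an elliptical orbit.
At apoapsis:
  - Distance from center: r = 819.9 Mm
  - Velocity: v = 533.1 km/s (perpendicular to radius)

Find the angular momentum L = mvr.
r = 819.9 Mm = 8.199 × 10^8 m
v = 533.1 km/s = 533100 m/s
vr = 533100 × 8.199 × 10^8 = 4.37089 × 10^14 m²/s
L = m × vr = 380.5 × 4.37089 × 10^14 = 1.66312 × 10^17 kg·m²/s ≈ 1.663 × 10^17 kg·m²/s

Final answer: L = 1.663 × 10^17 kg·m²/s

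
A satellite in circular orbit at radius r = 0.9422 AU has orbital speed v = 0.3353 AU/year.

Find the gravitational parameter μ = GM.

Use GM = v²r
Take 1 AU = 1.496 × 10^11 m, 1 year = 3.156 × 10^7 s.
r = 0.9422 AU = 1.40953 × 10^11 m
v = 0.3353 AU/year = 1589.38 m/s
v² = 2.52613 × 10^6 m²/s²
GM = v²r = 2.52613 × 10^6 × 1.40953 × 10^11 = 3.56066 × 10^17 m³/s²
GM ≈ 3.561 × 10^17 m³/s²

Final answer: GM = 3.561 × 10^17 m³/s²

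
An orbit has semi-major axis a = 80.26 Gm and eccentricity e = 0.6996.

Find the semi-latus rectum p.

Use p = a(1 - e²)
a = 80.26 Gm = 8.026 × 10^10 m
e = 0.6996,  e² = 0.48944,  1 − e² = 0.51056
p = a(1 − e²) = 8.026 × 10^10 m × 0.51056 = 4.09775 × 10^10 m ≈ 40.98 Gm

Final answer: p = 40.98 Gm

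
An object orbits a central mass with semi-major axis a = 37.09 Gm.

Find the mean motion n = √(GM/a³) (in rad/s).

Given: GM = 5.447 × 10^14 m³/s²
a = 37.09 Gm = 3.709 × 10^10 m
GM = 5.447 × 10^14 m³/s²
a³ = 5.10235 × 10^31 m³
GM/a³ = (5.447 × 10^14) / (5.10235 × 10^31) = 1.06755 × 10^-17 s⁻²
n = √(GM/a³) = 3.26733 × 10^-9 rad/s ≈ 3.267 × 10^-9 rad/s

Final answer: n = 3.267 × 10^-9 rad/s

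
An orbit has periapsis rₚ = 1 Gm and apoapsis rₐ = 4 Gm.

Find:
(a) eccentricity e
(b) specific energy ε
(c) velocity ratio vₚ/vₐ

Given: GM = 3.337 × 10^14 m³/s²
rₚ = 1 Gm = 1 × 10^9 m
rₐ = 4 Gm = 4 × 10^9 m
GM = 3.337 × 10^14 m³/s²
a = (rₚ + rₐ)/2 = 2.5 × 10^9 m
e = (rₐ − rₚ)/(rₐ + rₚ) = (3 × 10^9) / (5 × 10^9) = 0.6
(a) e = 0.6 ≈ 0.6
(b) 2a = 5 × 10^9 m;  ε = −GM/(2a) = -66740 J/kg ≈ -66.74 kJ/kg
(c) vₚ/vₐ = rₐ/rₚ (angular momentum) = (4 × 10^9) / (1 × 10^9) = 4 ≈ 4

Final answer:
(a) eccentricity e = 0.6
(b) specific energy ε = -66.74 kJ/kg
(c) velocity ratio vₚ/vₐ = 4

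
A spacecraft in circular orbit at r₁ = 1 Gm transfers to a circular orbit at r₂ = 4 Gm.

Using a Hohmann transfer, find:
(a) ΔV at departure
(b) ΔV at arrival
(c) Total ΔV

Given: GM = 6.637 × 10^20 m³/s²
r₁ = 1 Gm = 1 × 10^9 m
r₂ = 4 Gm = 4 × 10^9 m
GM = 6.637 × 10^20 m³/s²
Transfer ellipse: a_t = (r₁ + r₂)/2 = 2.5 × 10^9 m
Circular speed at r₁: v₁ = √(GM/r₁) = 814678 m/s
Transfer speed at r₁ (periapsis): v₁ₜ = √(GM(2/r₁ − 1/a_t)) = 1.0305 × 10^6 m/s
(a) ΔV₁ = v₁ₜ − v₁ = 215817 m/s ≈ 215.8 km/s
Circular speed at r₂: v₂ = √(GM/r₂) = 407339 m/s
Transfer speed at r₂ (apoapsis): v₂ₜ = √(GM(2/r₂ − 1/a_t)) = 257624 m/s
(b) ΔV₂ = v₂ − v₂ₜ = 149715 m/s ≈ 149.7 km/s
(c) ΔV_total = ΔV₁ + ΔV₂ = 365532 m/s ≈ 365.5 km/s

Final answer:
(a) ΔV₁ = 215.8 km/s
(b) ΔV₂ = 149.7 km/s
(c) ΔV_total = 365.5 km/s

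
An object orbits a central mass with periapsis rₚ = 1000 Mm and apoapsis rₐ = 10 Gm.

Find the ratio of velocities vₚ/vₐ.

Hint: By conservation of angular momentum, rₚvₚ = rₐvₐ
rₚ = 1000 Mm = 1 × 10^9 m
rₐ = 10 Gm = 1 × 10^10 m
rₚvₚ = rₐvₐ  ⇒  vₚ/vₐ = rₐ/rₚ
vₚ/vₐ = (1 × 10^10) / (1 × 10^9) = 10

Final answer: vₚ/vₐ = 10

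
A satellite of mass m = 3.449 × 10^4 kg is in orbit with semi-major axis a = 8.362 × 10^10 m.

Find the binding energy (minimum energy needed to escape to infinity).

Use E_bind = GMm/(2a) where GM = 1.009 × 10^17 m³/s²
a = 8.362 × 10^10 m
GM = 1.009 × 10^17 m³/s²
m = 3.449 × 10^4 kg
GMm = 1.009 × 10^17 × 34490 = 3.48004 × 10^21 m³·kg/s²
2a = 1.6724 × 10^11 m
E_bind = GMm/(2a) = 2.08087 × 10^10 J ≈ 20.81 GJ

Final answer: 20.81 GJ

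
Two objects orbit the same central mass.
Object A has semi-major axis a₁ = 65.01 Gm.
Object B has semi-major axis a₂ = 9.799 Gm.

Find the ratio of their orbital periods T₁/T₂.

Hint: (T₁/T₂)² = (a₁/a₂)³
a₁ = 65.01 Gm = 6.501 × 10^10 m
a₂ = 9.799 Gm = 9.799 × 10^9 m
a₁/a₂ = 6.63435
T₁/T₂ = (a₁/a₂)^(3/2) = (6.63435)^1.5 = 17.0883

Final answer: T₁/T₂ = 17.09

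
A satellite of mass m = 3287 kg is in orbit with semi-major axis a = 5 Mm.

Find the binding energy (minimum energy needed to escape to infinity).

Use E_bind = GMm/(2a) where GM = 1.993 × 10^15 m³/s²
a = 5 Mm = 5 × 10^6 m
GM = 1.993 × 10^15 m³/s²
m = 3287 kg
GMm = 1.993 × 10^15 × 3287 = 6.55099 × 10^18 m³·kg/s²
2a = 1 × 10^7 m
E_bind = GMm/(2a) = 6.55099 × 10^11 J ≈ 655.1 GJ

Final answer: 655.1 GJ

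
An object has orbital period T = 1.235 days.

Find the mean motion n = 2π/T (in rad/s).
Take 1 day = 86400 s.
T = 1.235 days = 106704 s
n = 2π / 106704 s = 5.88843 × 10^-5 rad/s ≈ 5.888 × 10^-5 rad/s

Final answer: n = 5.888 × 10^-5 rad/s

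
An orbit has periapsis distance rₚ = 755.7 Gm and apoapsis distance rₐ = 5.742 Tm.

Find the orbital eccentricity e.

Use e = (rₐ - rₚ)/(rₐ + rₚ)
rₚ = 755.7 Gm = 7.557 × 10^11 m
rₐ = 5.742 Tm = 5.742 × 10^12 m
rₐ − rₚ = 4.9863 × 10^12 m
rₐ + rₚ = 6.4977 × 10^12 m
e = (rₐ − rₚ)/(rₐ + rₚ) = 0.767395

Final answer: e = 0.7674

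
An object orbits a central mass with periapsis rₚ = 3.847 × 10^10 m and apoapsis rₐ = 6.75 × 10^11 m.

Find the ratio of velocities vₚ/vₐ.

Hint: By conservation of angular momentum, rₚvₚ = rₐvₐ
rₚ = 3.847 × 10^10 m
rₐ = 6.75 × 10^11 m
rₚvₚ = rₐvₐ  ⇒  vₚ/vₐ = rₐ/rₚ
vₚ/vₐ = (6.75 × 10^11) / (3.847 × 10^10) = 17.5461

Final answer: vₚ/vₐ = 17.55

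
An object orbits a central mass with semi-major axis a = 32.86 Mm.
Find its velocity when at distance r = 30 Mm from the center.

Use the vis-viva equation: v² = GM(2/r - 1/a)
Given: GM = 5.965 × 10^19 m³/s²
a = 32.86 Mm = 3.286 × 10^7 m
r = 30 Mm = 3 × 10^7 m
GM = 5.965 × 10^19 m³/s²
2/r − 1/a = 6.66667 × 10^-8 − 3.04321 × 10^-8 = 3.62345 × 10^-8 m⁻¹
v² = GM (2/r − 1/a) = 2.16139 × 10^12 m²/s²
v = 1.47017 × 10^6 m/s ≈ 1470 km/s

Final answer: 1470 km/s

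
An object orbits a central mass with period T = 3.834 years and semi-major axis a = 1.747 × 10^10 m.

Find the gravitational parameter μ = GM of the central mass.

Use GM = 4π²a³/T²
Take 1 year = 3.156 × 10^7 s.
T = 3.834 years = 1.21001 × 10^8 s
a = 1.747 × 10^10 m
a³ = 5.33186 × 10^30 m³
T² = 1.46413 × 10^16 s²
GM = 4π² × (5.33186 × 10^30) / (1.46413 × 10^16) = 1.43767 × 10^16 m³/s²
GM ≈ 1.438 × 10^16 m³/s²

Final answer: GM = 1.438 × 10^16 m³/s²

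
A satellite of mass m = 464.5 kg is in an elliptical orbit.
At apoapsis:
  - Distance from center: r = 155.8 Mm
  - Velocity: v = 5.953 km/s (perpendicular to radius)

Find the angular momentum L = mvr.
r = 155.8 Mm = 1.558 × 10^8 m
v = 5.953 km/s = 5953 m/s
vr = 5953 × 1.558 × 10^8 = 9.27477 × 10^11 m²/s
L = m × vr = 464.5 × 9.27477 × 10^11 = 4.30813 × 10^14 kg·m²/s ≈ 4.308 × 10^14 kg·m²/s

Final answer: L = 4.308 × 10^14 kg·m²/s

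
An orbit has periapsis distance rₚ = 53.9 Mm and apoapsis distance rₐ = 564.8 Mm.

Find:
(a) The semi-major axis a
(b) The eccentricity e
rₚ = 53.9 Mm = 5.39 × 10^7 m
rₐ = 564.8 Mm = 5.648 × 10^8 m
(a) a = (rₚ + rₐ)/2 = 3.0935 × 10^8 m ≈ 309.4 Mm
(b) e = (rₐ − rₚ)/(rₐ + rₚ) = (5.109 × 10^8) / (6.187 × 10^8) = 0.825764

Final answer:
(a) a = 309.4 Mm
(b) e = 0.8258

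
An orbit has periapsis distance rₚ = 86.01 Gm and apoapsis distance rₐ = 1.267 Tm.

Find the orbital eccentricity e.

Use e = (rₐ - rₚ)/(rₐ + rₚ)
rₚ = 86.01 Gm = 8.601 × 10^10 m
rₐ = 1.267 Tm = 1.267 × 10^12 m
rₐ − rₚ = 1.18099 × 10^12 m
rₐ + rₚ = 1.35301 × 10^12 m
e = (rₐ − rₚ)/(rₐ + rₚ) = 0.872861

Final answer: e = 0.8729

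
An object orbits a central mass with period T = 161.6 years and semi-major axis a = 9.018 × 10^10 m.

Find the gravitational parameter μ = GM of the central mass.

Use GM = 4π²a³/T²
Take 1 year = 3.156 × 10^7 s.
T = 161.6 years = 5.1001 × 10^9 s
a = 9.018 × 10^10 m
a³ = 7.33383 × 10^32 m³
T² = 2.6011 × 10^19 s²
GM = 4π² × (7.33383 × 10^32) / (2.6011 × 10^19) = 1.1131 × 10^15 m³/s²
GM ≈ 1.113 × 10^15 m³/s²

Final answer: GM = 1.113 × 10^15 m³/s²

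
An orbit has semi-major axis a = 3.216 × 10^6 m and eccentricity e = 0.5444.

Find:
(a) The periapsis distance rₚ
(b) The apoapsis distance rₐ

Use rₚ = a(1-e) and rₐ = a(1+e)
a = 3.216 × 10^6 m
e = 0.5444:  1 − e = 0.4556,  1 + e = 1.5444
(a) rₚ = a(1 − e) = 3.216 × 10^6 m × 0.4556 = 1.46521 × 10^6 m ≈ 1.465 × 10^6 m
(b) rₐ = a(1 + e) = 3.216 × 10^6 m × 1.5444 = 4.96679 × 10^6 m ≈ 4.967 × 10^6 m

Final answer:
(a) rₚ = 1.465 × 10^6 m
(b) rₐ = 4.967 × 10^6 m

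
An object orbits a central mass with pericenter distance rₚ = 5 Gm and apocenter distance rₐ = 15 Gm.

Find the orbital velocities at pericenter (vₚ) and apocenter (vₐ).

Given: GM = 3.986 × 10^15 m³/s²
rₚ = 5 Gm = 5 × 10^9 m
rₐ = 15 Gm = 1.5 × 10^10 m
GM = 3.986 × 10^15 m³/s²
a = (rₚ + rₐ)/2 = 1 × 10^10 m
Vis-viva: v² = GM (2/r − 1/a)
vₚ² = 3.986 × 10^15 × (4 × 10^-10 − 1 × 10^-10) = 1.1958 × 10^6 m²/s²
vₚ = 1093.53 m/s ≈ 1.094 km/s
vₐ² = 3.986 × 10^15 × (1.33333 × 10^-10 − 1 × 10^-10) = 132867 m²/s²
vₐ = 364.509 m/s ≈ 364.5 m/s

Final answer: vₚ = 1.094 km/s, vₐ = 364.5 m/s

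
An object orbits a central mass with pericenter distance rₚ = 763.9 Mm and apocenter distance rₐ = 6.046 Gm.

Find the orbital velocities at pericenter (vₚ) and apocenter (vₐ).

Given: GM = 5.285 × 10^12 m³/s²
rₚ = 763.9 Mm = 7.639 × 10^8 m
rₐ = 6.046 Gm = 6.046 × 10^9 m
GM = 5.285 × 10^12 m³/s²
a = (rₚ + rₐ)/2 = 3.40495 × 10^9 m
Vis-viva: v² = GM (2/r − 1/a)
vₚ² = 5.285 × 10^12 × (2.61814 × 10^-9 − 2.9369 × 10^-10) = 12284.7 m²/s²
vₚ = 110.837 m/s ≈ 110.8 m/s
vₐ² = 5.285 × 10^12 × (3.30797 × 10^-10 − 2.9369 × 10^-10) = 196.111 m²/s²
vₐ = 14.004 m/s ≈ 14 m/s

Final answer: vₚ = 110.8 m/s, vₐ = 14 m/s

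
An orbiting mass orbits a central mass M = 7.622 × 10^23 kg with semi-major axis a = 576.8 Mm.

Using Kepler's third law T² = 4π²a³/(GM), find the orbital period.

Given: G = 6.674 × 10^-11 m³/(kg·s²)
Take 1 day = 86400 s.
M = 7.622 × 10^23 kg
GM = G × M = 6.674 × 10^-11 × 7.622 × 10^23 = 5.08692 × 10^13 m³/s²
a = 576.8 Mm = 5.768 × 10^8 m
a³ = 1.919 × 10^26 m³
T = 2π √(a³/GM) = 2π √((1.919 × 10^26) / (5.08692 × 10^13)) = 2π × 1.94227 × 10^6 s
T = 1.22037 × 10^7 s ≈ 141.2 days

Final answer: 141.2 days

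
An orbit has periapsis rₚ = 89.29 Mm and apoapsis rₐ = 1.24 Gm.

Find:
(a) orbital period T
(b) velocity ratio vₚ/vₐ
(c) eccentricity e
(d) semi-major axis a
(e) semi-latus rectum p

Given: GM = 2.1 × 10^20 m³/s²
rₚ = 89.29 Mm = 8.929 × 10^7 m
rₐ = 1.24 Gm = 1.24 × 10^9 m
GM = 2.1 × 10^20 m³/s²
a = (rₚ + rₐ)/2 = 6.64645 × 10^8 m
e = (rₐ − rₚ)/(rₐ + rₚ) = (1.15071 × 10^9) / (1.32929 × 10^9) = 0.865658
(a) a³ = 2.93609 × 10^26 m³;  T = 2π √(a³/GM) = 2π × 1182.43 s = 7429.42 s ≈ 2.064 hours
(b) vₚ/vₐ = rₐ/rₚ (angular momentum) = (1.24 × 10^9) / (8.929 × 10^7) = 13.8873 ≈ 13.89
(c) e = 0.865658 ≈ 0.8657
(d) a = 6.64645 × 10^8 m ≈ 664.6 Mm
(e) 1 − e² = 0.250637;  p = a(1 − e²) = 6.64645 × 10^8 × 0.250637 = 1.66585 × 10^8 m ≈ 166.6 Mm

Final answer:
(a) orbital period T = 2.064 hours
(b) velocity ratio vₚ/vₐ = 13.89
(c) eccentricity e = 0.8657
(d) semi-major axis a = 664.6 Mm
(e) semi-latus rectum p = 166.6 Mm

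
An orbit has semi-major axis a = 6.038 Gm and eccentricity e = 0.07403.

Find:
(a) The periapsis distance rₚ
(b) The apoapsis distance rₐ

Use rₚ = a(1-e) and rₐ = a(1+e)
a = 6.038 Gm = 6.038 × 10^9 m
e = 0.07403:  1 − e = 0.92597,  1 + e = 1.07403
(a) rₚ = a(1 − e) = 6.038 × 10^9 m × 0.92597 = 5.59101 × 10^9 m ≈ 5.591 Gm
(b) rₐ = a(1 + e) = 6.038 × 10^9 m × 1.07403 = 6.48499 × 10^9 m ≈ 6.485 Gm

Final answer:
(a) rₚ = 5.591 Gm
(b) rₐ = 6.485 Gm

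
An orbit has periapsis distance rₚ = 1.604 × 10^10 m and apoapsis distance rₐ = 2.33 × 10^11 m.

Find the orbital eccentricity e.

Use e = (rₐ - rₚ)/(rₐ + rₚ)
rₚ = 1.604 × 10^10 m
rₐ = 2.33 × 10^11 m
rₐ − rₚ = 2.1696 × 10^11 m
rₐ + rₚ = 2.4904 × 10^11 m
e = (rₐ − rₚ)/(rₐ + rₚ) = 0.871185

Final answer: e = 0.8712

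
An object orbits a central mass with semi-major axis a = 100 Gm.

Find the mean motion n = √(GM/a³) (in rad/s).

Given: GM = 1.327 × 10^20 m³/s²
a = 100 Gm = 1 × 10^11 m
GM = 1.327 × 10^20 m³/s²
a³ = 1 × 10^33 m³
GM/a³ = (1.327 × 10^20) / (1 × 10^33) = 1.327 × 10^-13 s⁻²
n = √(GM/a³) = 3.6428 × 10^-7 rad/s ≈ 3.643 × 10^-7 rad/s

Final answer: n = 3.643 × 10^-7 rad/s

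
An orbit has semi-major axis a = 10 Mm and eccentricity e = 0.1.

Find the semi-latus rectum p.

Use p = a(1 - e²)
a = 10 Mm = 1 × 10^7 m
e = 0.1,  e² = 0.01,  1 − e² = 0.99
p = a(1 − e²) = 1 × 10^7 m × 0.99 = 9.9 × 10^6 m ≈ 9.9 Mm

Final answer: p = 9.9 Mm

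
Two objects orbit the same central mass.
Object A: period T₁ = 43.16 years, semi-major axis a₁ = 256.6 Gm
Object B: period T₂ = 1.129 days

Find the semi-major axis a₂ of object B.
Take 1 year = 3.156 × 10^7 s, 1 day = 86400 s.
T₁ = 43.16 years = 1.36213 × 10^9 s
T₂ = 1.129 days = 97545.6 s
a₁ = 256.6 Gm = 2.566 × 10^11 m
Kepler's third law: (T₂/T₁)² = (a₂/a₁)³  ⇒  a₂ = a₁ (T₂/T₁)^(2/3)
T₂/T₁ = 7.16126 × 10^-5
(T₂/T₁)^(2/3) = 0.00172449
a₂ = 2.566 × 10^11 m × 0.00172449 = 4.42503 × 10^8 m ≈ 442.5 Mm

Final answer: a₂ = 442.5 Mm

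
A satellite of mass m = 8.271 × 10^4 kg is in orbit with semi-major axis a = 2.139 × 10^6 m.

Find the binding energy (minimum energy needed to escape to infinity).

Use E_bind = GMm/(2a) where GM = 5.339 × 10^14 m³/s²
a = 2.139 × 10^6 m
GM = 5.339 × 10^14 m³/s²
m = 8.271 × 10^4 kg
GMm = 5.339 × 10^14 × 82710 = 4.41589 × 10^19 m³·kg/s²
2a = 4.278 × 10^6 m
E_bind = GMm/(2a) = 1.03223 × 10^13 J ≈ 10.32 TJ

Final answer: 10.32 TJ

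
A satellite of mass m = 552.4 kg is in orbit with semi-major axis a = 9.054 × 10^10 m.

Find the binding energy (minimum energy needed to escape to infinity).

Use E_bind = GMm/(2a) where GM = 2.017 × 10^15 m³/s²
a = 9.054 × 10^10 m
GM = 2.017 × 10^15 m³/s²
m = 552.4 kg
GMm = 2.017 × 10^15 × 552.4 = 1.11419 × 10^18 m³·kg/s²
2a = 1.8108 × 10^11 m
E_bind = GMm/(2a) = 6.15303 × 10^6 J ≈ 6.153 MJ

Final answer: 6.153 MJ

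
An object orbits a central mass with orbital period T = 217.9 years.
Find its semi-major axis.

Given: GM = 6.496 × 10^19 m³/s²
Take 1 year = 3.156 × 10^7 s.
T = 217.9 years = 6.87692 × 10^9 s
GM = 6.496 × 10^19 m³/s²
Kepler's third law: a³ = GM T² / (4π²)
T² = 4.72921 × 10^19 s²
a³ = (6.496 × 10^19) × (4.72921 × 10^19) / (4π²) = 7.7817 × 10^37 m³
a = (a³)^(1/3) = 4.26932 × 10^12 m ≈ 4.269 Tm

Final answer: 4.269 Tm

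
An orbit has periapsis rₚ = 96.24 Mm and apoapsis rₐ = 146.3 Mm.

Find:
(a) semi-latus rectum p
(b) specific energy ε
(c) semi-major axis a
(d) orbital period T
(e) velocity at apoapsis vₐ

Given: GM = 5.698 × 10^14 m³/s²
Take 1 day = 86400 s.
rₚ = 96.24 Mm = 9.624 × 10^7 m
rₐ = 146.3 Mm = 1.463 × 10^8 m
GM = 5.698 × 10^14 m³/s²
a = (rₚ + rₐ)/2 = 1.2127 × 10^8 m
e = (rₐ − rₚ)/(rₐ + rₚ) = (5.006 × 10^7) / (2.4254 × 10^8) = 0.206399
(a) 1 − e² = 0.957399;  p = a(1 − e²) = 1.2127 × 10^8 × 0.957399 = 1.16104 × 10^8 m ≈ 116.1 Mm
(b) 2a = 2.4254 × 10^8 m;  ε = −GM/(2a) = -2.3493 × 10^6 J/kg ≈ -2.349 MJ/kg
(c) a = 1.2127 × 10^8 m ≈ 121.3 Mm
(d) a³ = 1.78345 × 10^24 m³;  T = 2π √(a³/GM) = 2π × 55946 s = 351519 s ≈ 4.069 days
(e) vₐ² = GM (2/rₐ − 1/a) = 5.698 × 10^14 × (1.36705 × 10^-8 − 8.24606 × 10^-9) = 3.09087 × 10^6 m²/s²;  vₐ = 1758.09 m/s ≈ 1.758 km/s

Final answer:
(a) semi-latus rectum p = 116.1 Mm
(b) specific energy ε = -2.349 MJ/kg
(c) semi-major axis a = 121.3 Mm
(d) orbital period T = 4.069 days
(e) velocity at apoapsis vₐ = 1.758 km/s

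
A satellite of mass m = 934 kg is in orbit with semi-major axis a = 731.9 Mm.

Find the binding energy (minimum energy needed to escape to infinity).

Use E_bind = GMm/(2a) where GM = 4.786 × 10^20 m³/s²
a = 731.9 Mm = 7.319 × 10^8 m
GM = 4.786 × 10^20 m³/s²
m = 934 kg
GMm = 4.786 × 10^20 × 934 = 4.47012 × 10^23 m³·kg/s²
2a = 1.4638 × 10^9 m
E_bind = GMm/(2a) = 3.05378 × 10^14 J ≈ 305.4 TJ

Final answer: 305.4 TJ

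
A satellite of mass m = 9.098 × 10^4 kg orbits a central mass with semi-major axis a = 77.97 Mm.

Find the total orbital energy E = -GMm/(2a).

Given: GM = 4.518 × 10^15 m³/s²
a = 77.97 Mm = 7.797 × 10^7 m
GM = 4.518 × 10^15 m³/s²
2a = 1.5594 × 10^8 m
GMm = 4.518 × 10^15 × 90980 = 4.11048 × 10^20 m³·kg/s²
E = −GMm/(2a) = -2.63593 × 10^12 J ≈ -2.636 TJ

Final answer: -2.636 TJ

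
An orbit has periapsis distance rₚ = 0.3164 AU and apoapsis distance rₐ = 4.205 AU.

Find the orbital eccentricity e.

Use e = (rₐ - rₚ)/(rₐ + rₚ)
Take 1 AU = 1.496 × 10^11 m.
rₚ = 0.3164 AU = 4.73334 × 10^10 m
rₐ = 4.205 AU = 6.29068 × 10^11 m
rₐ − rₚ = 5.81735 × 10^11 m
rₐ + rₚ = 6.76401 × 10^11 m
e = (rₐ − rₚ)/(rₐ + rₚ) = 0.860043

Final answer: e = 0.86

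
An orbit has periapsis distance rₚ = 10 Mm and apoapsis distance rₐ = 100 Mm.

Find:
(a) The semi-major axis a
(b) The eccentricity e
rₚ = 10 Mm = 1 × 10^7 m
rₐ = 100 Mm = 1 × 10^8 m
(a) a = (rₚ + rₐ)/2 = 5.5 × 10^7 m ≈ 55 Mm
(b) e = (rₐ − rₚ)/(rₐ + rₚ) = (9 × 10^7) / (1.1 × 10^8) = 0.818182

Final answer:
(a) a = 55 Mm
(b) e = 0.8182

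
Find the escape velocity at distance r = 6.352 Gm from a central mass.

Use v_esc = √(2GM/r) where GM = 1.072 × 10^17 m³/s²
r = 6.352 Gm = 6.352 × 10^9 m
GM = 1.072 × 10^17 m³/s²
2GM/r = 2 × (1.072 × 10^17) / (6.352 × 10^9) = 3.37531 × 10^7 m²/s²
v_esc = √(2GM/r) = 5809.75 m/s ≈ 5.81 km/s

Final answer: 5.81 km/s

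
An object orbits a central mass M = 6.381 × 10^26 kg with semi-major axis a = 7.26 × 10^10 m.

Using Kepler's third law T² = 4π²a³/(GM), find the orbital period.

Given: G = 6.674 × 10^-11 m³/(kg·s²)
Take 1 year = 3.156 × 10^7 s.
M = 6.381 × 10^26 kg
GM = G × M = 6.674 × 10^-11 × 6.381 × 10^26 = 4.25868 × 10^16 m³/s²
a = 7.26 × 10^10 m
a³ = 3.82657 × 10^32 m³
T = 2π √(a³/GM) = 2π √((3.82657 × 10^32) / (4.25868 × 10^16)) = 2π × 9.47911 × 10^7 s
T = 5.9559 × 10^8 s ≈ 18.87 years

Final answer: 18.87 years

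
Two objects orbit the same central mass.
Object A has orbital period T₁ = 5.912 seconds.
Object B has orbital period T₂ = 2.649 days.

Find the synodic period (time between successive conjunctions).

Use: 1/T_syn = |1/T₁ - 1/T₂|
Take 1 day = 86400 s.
T₁ = 5.912 seconds
T₂ = 2.649 days = 228874 s
1/T₁ = 0.169147 s⁻¹
1/T₂ = 4.36922 × 10^-6 s⁻¹
|1/T₁ − 1/T₂| = 0.169143 s⁻¹
T_syn = 1 / |1/T₁ − 1/T₂| = 5.91215 s ≈ 5.912 seconds

Final answer: T_syn = 5.912 seconds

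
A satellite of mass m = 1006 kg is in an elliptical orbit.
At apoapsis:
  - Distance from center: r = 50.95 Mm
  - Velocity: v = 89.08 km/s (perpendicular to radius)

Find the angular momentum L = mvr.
r = 50.95 Mm = 5.095 × 10^7 m
v = 89.08 km/s = 89080 m/s
vr = 89080 × 5.095 × 10^7 = 4.53863 × 10^12 m²/s
L = m × vr = 1006 × 4.53863 × 10^12 = 4.56586 × 10^15 kg·m²/s ≈ 4.566 × 10^15 kg·m²/s

Final answer: L = 4.566 × 10^15 kg·m²/s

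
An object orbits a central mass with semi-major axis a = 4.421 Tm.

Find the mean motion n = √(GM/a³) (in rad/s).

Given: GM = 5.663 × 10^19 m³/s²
a = 4.421 Tm = 4.421 × 10^12 m
GM = 5.663 × 10^19 m³/s²
a³ = 8.64095 × 10^37 m³
GM/a³ = (5.663 × 10^19) / (8.64095 × 10^37) = 6.55368 × 10^-19 s⁻²
n = √(GM/a³) = 8.09548 × 10^-10 rad/s ≈ 8.095 × 10^-10 rad/s

Final answer: n = 8.095 × 10^-10 rad/s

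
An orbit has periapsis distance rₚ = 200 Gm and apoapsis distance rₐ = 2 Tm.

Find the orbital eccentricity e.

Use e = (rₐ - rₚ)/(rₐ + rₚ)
rₚ = 200 Gm = 2 × 10^11 m
rₐ = 2 Tm = 2 × 10^12 m
rₐ − rₚ = 1.8 × 10^12 m
rₐ + rₚ = 2.2 × 10^12 m
e = (rₐ − rₚ)/(rₐ + rₚ) = 0.818182

Final answer: e = 0.8182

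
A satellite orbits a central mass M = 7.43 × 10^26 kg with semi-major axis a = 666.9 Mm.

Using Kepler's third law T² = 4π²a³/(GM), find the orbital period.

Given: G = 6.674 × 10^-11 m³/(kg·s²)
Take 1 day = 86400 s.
M = 7.43 × 10^26 kg
GM = G × M = 6.674 × 10^-11 × 7.43 × 10^26 = 4.95878 × 10^16 m³/s²
a = 666.9 Mm = 6.669 × 10^8 m
a³ = 2.96608 × 10^26 m³
T = 2π √(a³/GM) = 2π √((2.96608 × 10^26) / (4.95878 × 10^16)) = 2π × 77339.9 s
T = 485941 s ≈ 5.624 days

Final answer: 5.624 days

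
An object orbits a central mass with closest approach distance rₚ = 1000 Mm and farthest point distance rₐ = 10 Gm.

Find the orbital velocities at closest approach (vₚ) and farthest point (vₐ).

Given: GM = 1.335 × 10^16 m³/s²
rₚ = 1000 Mm = 1 × 10^9 m
rₐ = 10 Gm = 1 × 10^10 m
GM = 1.335 × 10^16 m³/s²
a = (rₚ + rₐ)/2 = 5.5 × 10^9 m
Vis-viva: v² = GM (2/r − 1/a)
vₚ² = 1.335 × 10^16 × (2 × 10^-9 − 1.81818 × 10^-10) = 2.42727 × 10^7 m²/s²
vₚ = 4926.74 m/s ≈ 4.927 km/s
vₐ² = 1.335 × 10^16 × (2 × 10^-10 − 1.81818 × 10^-10) = 242727 m²/s²
vₐ = 492.674 m/s ≈ 492.7 m/s

Final answer: vₚ = 4.927 km/s, vₐ = 492.7 m/s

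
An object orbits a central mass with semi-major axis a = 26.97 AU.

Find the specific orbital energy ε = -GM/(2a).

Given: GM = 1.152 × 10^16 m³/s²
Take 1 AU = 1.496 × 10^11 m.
a = 26.97 AU = 4.03471 × 10^12 m
GM = 1.152 × 10^16 m³/s²
2a = 8.06942 × 10^12 m
ε = −GM/(2a) = -1427.61 J/kg ≈ -1.428 kJ/kg

Final answer: -1.428 kJ/kg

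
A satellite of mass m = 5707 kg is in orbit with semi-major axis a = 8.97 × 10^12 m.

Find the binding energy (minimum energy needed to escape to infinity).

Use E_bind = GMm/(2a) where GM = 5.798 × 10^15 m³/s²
a = 8.97 × 10^12 m
GM = 5.798 × 10^15 m³/s²
m = 5707 kg
GMm = 5.798 × 10^15 × 5707 = 3.30892 × 10^19 m³·kg/s²
2a = 1.794 × 10^13 m
E_bind = GMm/(2a) = 1.84444 × 10^6 J ≈ 1.844 MJ

Final answer: 1.844 MJ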